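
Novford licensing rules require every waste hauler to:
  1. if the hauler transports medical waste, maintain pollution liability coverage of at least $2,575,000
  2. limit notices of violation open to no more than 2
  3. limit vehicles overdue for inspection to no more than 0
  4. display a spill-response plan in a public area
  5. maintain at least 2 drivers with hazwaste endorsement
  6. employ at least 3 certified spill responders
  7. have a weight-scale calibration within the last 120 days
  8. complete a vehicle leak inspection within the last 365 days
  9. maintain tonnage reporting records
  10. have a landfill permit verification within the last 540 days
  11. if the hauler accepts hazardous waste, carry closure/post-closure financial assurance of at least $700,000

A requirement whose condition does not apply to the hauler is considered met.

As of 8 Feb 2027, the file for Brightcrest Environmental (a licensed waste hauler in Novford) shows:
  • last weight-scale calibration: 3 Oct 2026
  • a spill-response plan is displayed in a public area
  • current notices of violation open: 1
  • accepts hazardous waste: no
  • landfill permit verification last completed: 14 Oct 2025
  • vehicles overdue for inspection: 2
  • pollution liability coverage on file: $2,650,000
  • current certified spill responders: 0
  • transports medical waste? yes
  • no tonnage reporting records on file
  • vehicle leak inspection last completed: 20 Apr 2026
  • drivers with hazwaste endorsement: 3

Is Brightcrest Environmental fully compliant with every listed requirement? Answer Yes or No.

No

1. condition 'transports medical waste' holds; pollution liability coverage $2,650,000 ≥ $2,575,000 → met
2. notices of violation open 1 ≤ 2 → met
3. vehicles overdue for inspection 2 > 0 → not met
4. spill-response plan present → met
5. drivers with hazwaste endorsement 3 ≥ 2 → met
6. certified spill responders 0 < 3 → not met
7. weight-scale calibration 128 days ago vs limit 120 → not met
8. vehicle leak inspection 294 days ago vs limit 365 → met
9. tonnage reporting records absent → not met
10. landfill permit verification 482 days ago vs limit 540 → met
11. condition 'accepts hazardous waste' does not hold → requirement n/a → met
Not met: 3, 6, 7, 9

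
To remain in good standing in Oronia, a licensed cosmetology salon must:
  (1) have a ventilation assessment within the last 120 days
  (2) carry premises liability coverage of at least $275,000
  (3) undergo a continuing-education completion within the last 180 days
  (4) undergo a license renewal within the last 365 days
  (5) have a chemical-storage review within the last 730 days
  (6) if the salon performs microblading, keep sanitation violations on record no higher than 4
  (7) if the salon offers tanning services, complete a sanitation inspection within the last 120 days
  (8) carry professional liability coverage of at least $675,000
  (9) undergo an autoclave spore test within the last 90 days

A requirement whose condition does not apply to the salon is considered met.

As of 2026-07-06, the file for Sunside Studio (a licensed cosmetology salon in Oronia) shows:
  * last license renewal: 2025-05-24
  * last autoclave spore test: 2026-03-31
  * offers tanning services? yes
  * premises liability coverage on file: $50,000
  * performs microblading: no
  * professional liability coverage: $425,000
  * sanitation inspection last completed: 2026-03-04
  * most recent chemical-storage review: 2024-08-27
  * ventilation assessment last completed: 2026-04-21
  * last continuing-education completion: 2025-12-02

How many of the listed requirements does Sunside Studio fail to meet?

6

1. ventilation assessment 76 days ago vs limit 120 → met
2. premises liability coverage $50,000 < $275,000 → not met
3. continuing-education completion 216 days ago vs limit 180 → not met
4. license renewal 408 days ago vs limit 365 → not met
5. chemical-storage review 678 days ago vs limit 730 → met
6. condition 'performs microblading' does not hold → requirement n/a → met
7. condition 'offers tanning services' holds; sanitation inspection 124 days ago vs limit 120 → not met
8. professional liability coverage $425,000 < $675,000 → not met
9. autoclave spore test 97 days ago vs limit 90 → not met
Not met: 6 of 9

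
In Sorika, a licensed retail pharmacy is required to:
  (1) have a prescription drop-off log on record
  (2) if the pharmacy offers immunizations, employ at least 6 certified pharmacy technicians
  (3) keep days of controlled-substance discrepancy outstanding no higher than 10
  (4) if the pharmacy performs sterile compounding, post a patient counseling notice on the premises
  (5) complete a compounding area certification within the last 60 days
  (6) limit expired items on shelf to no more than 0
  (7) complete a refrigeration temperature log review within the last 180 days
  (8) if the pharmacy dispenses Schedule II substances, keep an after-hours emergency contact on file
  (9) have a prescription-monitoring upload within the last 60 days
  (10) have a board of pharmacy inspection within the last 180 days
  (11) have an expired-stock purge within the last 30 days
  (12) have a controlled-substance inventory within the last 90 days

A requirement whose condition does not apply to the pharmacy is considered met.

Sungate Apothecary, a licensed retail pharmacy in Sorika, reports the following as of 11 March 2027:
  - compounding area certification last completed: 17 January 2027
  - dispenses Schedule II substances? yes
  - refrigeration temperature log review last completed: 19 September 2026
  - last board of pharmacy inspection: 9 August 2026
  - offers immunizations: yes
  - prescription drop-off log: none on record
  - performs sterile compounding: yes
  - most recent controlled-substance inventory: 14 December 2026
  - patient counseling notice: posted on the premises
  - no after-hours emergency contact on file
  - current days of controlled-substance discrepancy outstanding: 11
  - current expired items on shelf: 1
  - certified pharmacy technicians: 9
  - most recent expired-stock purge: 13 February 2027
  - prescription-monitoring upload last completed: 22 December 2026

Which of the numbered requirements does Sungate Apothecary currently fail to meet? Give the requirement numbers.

1, 3, 6, 8, 9, 10

1. prescription drop-off log absent → not met
2. condition 'offers immunizations' holds; certified pharmacy technicians 9 ≥ 6 → met
3. days of controlled-substance discrepancy outstanding 11 > 10 → not met
4. condition 'performs sterile compounding' holds; patient counseling notice present → met
5. compounding area certification 53 days ago vs limit 60 → met
6. expired items on shelf 1 > 0 → not met
7. refrigeration temperature log review 173 days ago vs limit 180 → met
8. condition 'dispenses Schedule II substances' holds; after-hours emergency contact absent → not met
9. prescription-monitoring upload 79 days ago vs limit 60 → not met
10. board of pharmacy inspection 214 days ago vs limit 180 → not met
11. expired-stock purge 26 days ago vs limit 30 → met
12. controlled-substance inventory 87 days ago vs limit 90 → met
Not met: 1, 3, 6, 8, 9, 10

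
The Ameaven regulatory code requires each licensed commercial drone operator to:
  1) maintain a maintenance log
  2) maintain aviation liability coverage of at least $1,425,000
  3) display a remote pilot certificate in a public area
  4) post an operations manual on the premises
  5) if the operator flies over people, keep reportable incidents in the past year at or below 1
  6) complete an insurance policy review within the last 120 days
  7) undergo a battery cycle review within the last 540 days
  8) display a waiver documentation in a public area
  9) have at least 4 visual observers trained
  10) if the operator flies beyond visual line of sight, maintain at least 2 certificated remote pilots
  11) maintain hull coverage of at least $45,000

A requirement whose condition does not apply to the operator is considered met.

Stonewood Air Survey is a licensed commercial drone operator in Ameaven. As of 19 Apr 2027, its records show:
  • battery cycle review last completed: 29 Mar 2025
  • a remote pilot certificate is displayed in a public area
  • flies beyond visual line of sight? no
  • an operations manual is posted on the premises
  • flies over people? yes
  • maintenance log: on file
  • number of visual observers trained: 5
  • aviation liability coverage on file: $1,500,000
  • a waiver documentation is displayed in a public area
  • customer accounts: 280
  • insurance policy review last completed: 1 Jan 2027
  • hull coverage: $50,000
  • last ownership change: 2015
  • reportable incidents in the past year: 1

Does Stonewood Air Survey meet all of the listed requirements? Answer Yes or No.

No

1. maintenance log present → met
2. aviation liability coverage $1,500,000 ≥ $1,425,000 → met
3. remote pilot certificate present → met
4. operations manual present → met
5. condition 'flies over people' holds; reportable incidents in the past year 1 ≤ 1 → met
6. insurance policy review 108 days ago vs limit 120 → met
7. battery cycle review 751 days ago vs limit 540 → not met
8. waiver documentation present → met
9. visual observers trained 5 ≥ 4 → met
10. condition 'flies beyond visual line of sight' does not hold → requirement n/a → met
11. hull coverage $50,000 ≥ $45,000 → met
Not met: 7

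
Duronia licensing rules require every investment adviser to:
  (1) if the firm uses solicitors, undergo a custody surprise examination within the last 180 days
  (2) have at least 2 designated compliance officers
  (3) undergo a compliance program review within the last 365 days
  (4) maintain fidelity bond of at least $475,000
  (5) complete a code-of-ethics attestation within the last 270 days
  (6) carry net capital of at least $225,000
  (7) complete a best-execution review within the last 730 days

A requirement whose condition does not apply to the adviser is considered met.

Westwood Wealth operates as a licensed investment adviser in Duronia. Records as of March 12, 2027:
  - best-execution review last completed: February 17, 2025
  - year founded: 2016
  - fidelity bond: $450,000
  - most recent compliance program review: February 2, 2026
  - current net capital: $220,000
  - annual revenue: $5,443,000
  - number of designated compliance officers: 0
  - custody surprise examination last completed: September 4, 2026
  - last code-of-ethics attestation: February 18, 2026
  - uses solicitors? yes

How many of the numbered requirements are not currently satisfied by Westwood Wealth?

1. condition 'uses solicitors' holds; custody surprise examination 189 days ago vs limit 180 → not met
2. designated compliance officers 0 < 2 → not met
3. compliance program review 403 days ago vs limit 365 → not met
4. fidelity bond $450,000 < $475,000 → not met
5. code-of-ethics attestation 387 days ago vs limit 270 → not met
6. net capital $220,000 < $225,000 → not met
7. best-execution review 753 days ago vs limit 730 → not met
Not met: 7 of 7

7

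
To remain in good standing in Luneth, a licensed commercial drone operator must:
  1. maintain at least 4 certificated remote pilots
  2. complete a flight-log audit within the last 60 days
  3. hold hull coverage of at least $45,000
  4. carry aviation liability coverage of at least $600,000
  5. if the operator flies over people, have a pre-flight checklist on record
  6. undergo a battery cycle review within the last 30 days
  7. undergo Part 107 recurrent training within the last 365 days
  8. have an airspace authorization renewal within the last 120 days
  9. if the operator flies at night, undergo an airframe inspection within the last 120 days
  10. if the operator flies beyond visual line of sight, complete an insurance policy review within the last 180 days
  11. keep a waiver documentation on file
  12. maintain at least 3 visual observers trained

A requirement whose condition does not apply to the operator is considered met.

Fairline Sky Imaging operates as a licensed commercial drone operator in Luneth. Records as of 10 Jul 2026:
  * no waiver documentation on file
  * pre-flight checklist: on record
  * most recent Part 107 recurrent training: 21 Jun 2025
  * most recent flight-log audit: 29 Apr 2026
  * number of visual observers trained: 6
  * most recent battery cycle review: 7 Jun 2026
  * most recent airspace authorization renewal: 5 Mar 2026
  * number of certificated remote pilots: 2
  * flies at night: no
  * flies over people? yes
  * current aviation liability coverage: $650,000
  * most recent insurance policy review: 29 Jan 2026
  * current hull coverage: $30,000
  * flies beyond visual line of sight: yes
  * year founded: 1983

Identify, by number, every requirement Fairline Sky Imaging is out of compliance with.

1, 2, 3, 6, 7, 8, 11

1. certificated remote pilots 2 < 4 → not met
2. flight-log audit 72 days ago vs limit 60 → not met
3. hull coverage $30,000 < $45,000 → not met
4. aviation liability coverage $650,000 ≥ $600,000 → met
5. condition 'flies over people' holds; pre-flight checklist present → met
6. battery cycle review 33 days ago vs limit 30 → not met
7. Part 107 recurrent training 384 days ago vs limit 365 → not met
8. airspace authorization renewal 127 days ago vs limit 120 → not met
9. condition 'flies at night' does not hold → requirement n/a → met
10. condition 'flies beyond visual line of sight' holds; insurance policy review 162 days ago vs limit 180 → met
11. waiver documentation absent → not met
12. visual observers trained 6 ≥ 3 → met
Not met: 1, 2, 3, 6, 7, 8, 11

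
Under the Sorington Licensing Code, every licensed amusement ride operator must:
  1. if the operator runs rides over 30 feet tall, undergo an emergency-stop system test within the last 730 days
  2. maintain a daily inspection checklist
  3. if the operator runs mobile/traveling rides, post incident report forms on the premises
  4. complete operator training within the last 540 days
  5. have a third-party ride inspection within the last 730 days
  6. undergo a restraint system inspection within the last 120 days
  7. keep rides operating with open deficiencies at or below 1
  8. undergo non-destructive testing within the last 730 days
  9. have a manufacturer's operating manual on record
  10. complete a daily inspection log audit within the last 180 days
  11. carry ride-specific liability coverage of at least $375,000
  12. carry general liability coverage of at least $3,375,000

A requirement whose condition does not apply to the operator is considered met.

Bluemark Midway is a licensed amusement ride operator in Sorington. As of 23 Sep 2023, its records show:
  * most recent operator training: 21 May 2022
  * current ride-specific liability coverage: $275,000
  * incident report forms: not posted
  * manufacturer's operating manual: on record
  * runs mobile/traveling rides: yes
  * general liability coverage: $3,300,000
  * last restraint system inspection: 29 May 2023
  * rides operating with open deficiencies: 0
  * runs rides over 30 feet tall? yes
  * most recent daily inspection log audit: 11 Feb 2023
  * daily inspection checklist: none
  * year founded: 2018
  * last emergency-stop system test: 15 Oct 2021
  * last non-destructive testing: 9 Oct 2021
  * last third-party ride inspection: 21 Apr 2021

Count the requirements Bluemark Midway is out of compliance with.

6

1. condition 'runs rides over 30 feet tall' holds; emergency-stop system test 708 days ago vs limit 730 → met
2. daily inspection checklist absent → not met
3. condition 'runs mobile/traveling rides' holds; incident report forms absent → not met
4. operator training 490 days ago vs limit 540 → met
5. third-party ride inspection 885 days ago vs limit 730 → not met
6. restraint system inspection 117 days ago vs limit 120 → met
7. rides operating with open deficiencies 0 ≤ 1 → met
8. non-destructive testing 714 days ago vs limit 730 → met
9. manufacturer's operating manual present → met
10. daily inspection log audit 224 days ago vs limit 180 → not met
11. ride-specific liability coverage $275,000 < $375,000 → not met
12. general liability coverage $3,300,000 < $3,375,000 → not met
Not met: 6 of 12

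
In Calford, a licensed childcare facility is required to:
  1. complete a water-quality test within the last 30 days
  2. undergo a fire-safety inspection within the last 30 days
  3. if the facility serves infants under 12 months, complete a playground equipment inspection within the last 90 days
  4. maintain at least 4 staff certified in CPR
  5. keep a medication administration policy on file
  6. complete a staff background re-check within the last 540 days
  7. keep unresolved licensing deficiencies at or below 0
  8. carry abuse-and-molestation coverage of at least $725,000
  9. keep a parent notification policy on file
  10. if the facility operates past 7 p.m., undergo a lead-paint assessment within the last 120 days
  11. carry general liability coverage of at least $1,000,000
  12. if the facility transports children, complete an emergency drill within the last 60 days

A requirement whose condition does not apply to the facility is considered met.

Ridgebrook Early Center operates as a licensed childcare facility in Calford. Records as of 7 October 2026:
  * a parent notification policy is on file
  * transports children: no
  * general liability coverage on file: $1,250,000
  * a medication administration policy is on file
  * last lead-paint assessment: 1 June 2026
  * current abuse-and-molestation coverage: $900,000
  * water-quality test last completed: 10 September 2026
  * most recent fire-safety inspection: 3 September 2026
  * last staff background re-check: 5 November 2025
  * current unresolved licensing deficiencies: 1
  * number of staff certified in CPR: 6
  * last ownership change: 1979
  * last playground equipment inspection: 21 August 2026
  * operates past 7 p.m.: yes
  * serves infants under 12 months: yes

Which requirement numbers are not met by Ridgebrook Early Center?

1. water-quality test 27 days ago vs limit 30 → met
2. fire-safety inspection 34 days ago vs limit 30 → not met
3. condition 'serves infants under 12 months' holds; playground equipment inspection 47 days ago vs limit 90 → met
4. staff certified in CPR 6 ≥ 4 → met
5. medication administration policy present → met
6. staff background re-check 336 days ago vs limit 540 → met
7. unresolved licensing deficiencies 1 > 0 → not met
8. abuse-and-molestation coverage $900,000 ≥ $725,000 → met
9. parent notification policy present → met
10. condition 'operates past 7 p.m.' holds; lead-paint assessment 128 days ago vs limit 120 → not met
11. general liability coverage $1,250,000 ≥ $1,000,000 → met
12. condition 'transports children' does not hold → requirement n/a → met
Not met: 2, 7, 10

2, 7, 10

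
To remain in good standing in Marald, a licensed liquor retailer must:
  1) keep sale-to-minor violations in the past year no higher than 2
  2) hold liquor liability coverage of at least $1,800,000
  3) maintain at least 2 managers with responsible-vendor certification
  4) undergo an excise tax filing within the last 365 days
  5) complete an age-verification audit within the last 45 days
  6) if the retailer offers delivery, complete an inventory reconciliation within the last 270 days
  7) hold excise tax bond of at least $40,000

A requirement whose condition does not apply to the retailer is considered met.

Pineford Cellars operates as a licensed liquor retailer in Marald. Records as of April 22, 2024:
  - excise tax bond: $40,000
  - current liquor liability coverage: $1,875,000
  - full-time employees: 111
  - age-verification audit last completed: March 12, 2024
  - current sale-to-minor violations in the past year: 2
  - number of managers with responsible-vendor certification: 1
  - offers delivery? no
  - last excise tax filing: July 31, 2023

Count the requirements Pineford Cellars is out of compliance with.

1. sale-to-minor violations in the past year 2 ≤ 2 → met
2. liquor liability coverage $1,875,000 ≥ $1,800,000 → met
3. managers with responsible-vendor certification 1 < 2 → not met
4. excise tax filing 266 days ago vs limit 365 → met
5. age-verification audit 41 days ago vs limit 45 → met
6. condition 'offers delivery' does not hold → requirement n/a → met
7. excise tax bond $40,000 ≥ $40,000 → met
Not met: 1 of 7

1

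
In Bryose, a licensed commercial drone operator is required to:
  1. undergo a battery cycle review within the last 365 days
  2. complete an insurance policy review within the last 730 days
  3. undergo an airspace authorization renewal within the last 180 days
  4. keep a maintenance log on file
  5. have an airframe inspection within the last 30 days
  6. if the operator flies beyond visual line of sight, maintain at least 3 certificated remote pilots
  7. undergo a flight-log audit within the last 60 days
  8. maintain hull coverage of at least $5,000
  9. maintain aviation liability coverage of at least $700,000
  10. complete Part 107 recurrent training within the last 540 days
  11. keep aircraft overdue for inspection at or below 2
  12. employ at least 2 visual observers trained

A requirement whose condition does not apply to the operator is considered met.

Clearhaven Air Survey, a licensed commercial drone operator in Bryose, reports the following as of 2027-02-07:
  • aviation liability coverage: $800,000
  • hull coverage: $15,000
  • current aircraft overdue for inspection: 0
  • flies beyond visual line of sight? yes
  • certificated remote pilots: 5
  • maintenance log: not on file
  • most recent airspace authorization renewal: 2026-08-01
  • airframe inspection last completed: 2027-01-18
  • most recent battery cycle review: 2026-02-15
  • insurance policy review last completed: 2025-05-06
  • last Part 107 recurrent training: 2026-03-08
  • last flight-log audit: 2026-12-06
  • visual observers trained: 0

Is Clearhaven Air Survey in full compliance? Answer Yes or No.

1. battery cycle review 357 days ago vs limit 365 → met
2. insurance policy review 642 days ago vs limit 730 → met
3. airspace authorization renewal 190 days ago vs limit 180 → not met
4. maintenance log absent → not met
5. airframe inspection 20 days ago vs limit 30 → met
6. condition 'flies beyond visual line of sight' holds; certificated remote pilots 5 ≥ 3 → met
7. flight-log audit 63 days ago vs limit 60 → not met
8. hull coverage $15,000 ≥ $5,000 → met
9. aviation liability coverage $800,000 ≥ $700,000 → met
10. Part 107 recurrent training 336 days ago vs limit 540 → met
11. aircraft overdue for inspection 0 ≤ 2 → met
12. visual observers trained 0 < 2 → not met
Not met: 3, 4, 7, 12

No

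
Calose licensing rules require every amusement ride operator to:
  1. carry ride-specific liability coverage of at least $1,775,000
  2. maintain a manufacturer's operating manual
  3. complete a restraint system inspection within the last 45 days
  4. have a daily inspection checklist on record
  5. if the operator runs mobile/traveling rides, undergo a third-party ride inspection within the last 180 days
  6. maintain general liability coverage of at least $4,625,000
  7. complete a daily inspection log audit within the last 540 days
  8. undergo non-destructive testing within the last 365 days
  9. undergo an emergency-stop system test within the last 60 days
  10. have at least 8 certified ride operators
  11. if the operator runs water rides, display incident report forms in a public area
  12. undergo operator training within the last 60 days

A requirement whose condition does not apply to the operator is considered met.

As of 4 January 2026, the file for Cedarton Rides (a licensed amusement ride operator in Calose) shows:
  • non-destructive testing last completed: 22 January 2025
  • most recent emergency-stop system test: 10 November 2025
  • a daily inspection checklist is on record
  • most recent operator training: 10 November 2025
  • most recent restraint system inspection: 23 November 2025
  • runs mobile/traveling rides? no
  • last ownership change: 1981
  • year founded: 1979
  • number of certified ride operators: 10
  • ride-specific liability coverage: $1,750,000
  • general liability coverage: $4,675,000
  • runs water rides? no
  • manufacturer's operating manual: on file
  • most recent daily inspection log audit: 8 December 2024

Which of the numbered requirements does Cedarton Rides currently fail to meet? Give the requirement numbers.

1

1. ride-specific liability coverage $1,750,000 < $1,775,000 → not met
2. manufacturer's operating manual present → met
3. restraint system inspection 42 days ago vs limit 45 → met
4. daily inspection checklist present → met
5. condition 'runs mobile/traveling rides' does not hold → requirement n/a → met
6. general liability coverage $4,675,000 ≥ $4,625,000 → met
7. daily inspection log audit 392 days ago vs limit 540 → met
8. non-destructive testing 347 days ago vs limit 365 → met
9. emergency-stop system test 55 days ago vs limit 60 → met
10. certified ride operators 10 ≥ 8 → met
11. condition 'runs water rides' does not hold → requirement n/a → met
12. operator training 55 days ago vs limit 60 → met
Not met: 1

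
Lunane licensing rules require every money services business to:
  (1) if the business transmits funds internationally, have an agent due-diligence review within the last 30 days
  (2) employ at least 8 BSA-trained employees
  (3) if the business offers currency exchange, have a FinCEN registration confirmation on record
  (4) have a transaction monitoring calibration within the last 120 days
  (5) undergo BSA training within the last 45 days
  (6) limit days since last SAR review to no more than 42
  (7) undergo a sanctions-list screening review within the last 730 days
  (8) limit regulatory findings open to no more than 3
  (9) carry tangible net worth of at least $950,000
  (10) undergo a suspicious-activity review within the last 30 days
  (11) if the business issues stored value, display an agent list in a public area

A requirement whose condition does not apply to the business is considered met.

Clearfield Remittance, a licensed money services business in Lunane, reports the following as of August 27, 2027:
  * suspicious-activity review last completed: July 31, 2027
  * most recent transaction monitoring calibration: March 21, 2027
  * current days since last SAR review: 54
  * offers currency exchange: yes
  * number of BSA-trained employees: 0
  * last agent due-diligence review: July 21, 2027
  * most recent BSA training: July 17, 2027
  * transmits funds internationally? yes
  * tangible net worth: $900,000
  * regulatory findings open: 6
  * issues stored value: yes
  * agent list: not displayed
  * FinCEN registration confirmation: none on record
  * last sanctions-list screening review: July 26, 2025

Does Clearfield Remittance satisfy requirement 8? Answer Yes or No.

8. regulatory findings open 6 > 3 → not met

No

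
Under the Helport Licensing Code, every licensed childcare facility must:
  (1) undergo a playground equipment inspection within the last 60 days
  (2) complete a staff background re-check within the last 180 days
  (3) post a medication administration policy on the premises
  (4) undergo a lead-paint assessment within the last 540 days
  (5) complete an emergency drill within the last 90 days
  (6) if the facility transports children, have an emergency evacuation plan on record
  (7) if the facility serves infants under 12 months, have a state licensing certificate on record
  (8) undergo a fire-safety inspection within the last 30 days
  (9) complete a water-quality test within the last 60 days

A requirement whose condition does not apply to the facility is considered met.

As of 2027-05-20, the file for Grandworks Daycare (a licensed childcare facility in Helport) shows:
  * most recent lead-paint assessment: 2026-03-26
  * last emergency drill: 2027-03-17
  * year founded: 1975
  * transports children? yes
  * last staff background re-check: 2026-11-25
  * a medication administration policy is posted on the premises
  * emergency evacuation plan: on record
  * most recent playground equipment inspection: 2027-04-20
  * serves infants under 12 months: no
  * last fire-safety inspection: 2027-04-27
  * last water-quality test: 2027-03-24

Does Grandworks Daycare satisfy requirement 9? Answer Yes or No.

Yes

9. water-quality test 57 days ago vs limit 60 → met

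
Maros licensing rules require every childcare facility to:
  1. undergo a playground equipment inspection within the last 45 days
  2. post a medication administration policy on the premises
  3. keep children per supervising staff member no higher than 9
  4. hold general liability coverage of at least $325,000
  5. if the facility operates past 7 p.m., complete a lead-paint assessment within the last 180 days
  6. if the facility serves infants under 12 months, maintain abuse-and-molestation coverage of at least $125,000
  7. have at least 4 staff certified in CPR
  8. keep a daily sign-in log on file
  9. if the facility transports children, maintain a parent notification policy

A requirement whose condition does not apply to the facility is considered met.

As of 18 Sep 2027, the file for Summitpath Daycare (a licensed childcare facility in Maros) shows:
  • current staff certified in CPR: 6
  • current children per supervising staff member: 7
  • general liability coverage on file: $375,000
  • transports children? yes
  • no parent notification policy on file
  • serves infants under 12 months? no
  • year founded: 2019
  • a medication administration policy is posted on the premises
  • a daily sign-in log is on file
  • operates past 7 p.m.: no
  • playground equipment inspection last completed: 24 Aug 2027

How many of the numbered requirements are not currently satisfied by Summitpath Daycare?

1

1. playground equipment inspection 25 days ago vs limit 45 → met
2. medication administration policy present → met
3. children per supervising staff member 7 ≤ 9 → met
4. general liability coverage $375,000 ≥ $325,000 → met
5. condition 'operates past 7 p.m.' does not hold → requirement n/a → met
6. condition 'serves infants under 12 months' does not hold → requirement n/a → met
7. staff certified in CPR 6 ≥ 4 → met
8. daily sign-in log present → met
9. condition 'transports children' holds; parent notification policy absent → not met
Not met: 1 of 9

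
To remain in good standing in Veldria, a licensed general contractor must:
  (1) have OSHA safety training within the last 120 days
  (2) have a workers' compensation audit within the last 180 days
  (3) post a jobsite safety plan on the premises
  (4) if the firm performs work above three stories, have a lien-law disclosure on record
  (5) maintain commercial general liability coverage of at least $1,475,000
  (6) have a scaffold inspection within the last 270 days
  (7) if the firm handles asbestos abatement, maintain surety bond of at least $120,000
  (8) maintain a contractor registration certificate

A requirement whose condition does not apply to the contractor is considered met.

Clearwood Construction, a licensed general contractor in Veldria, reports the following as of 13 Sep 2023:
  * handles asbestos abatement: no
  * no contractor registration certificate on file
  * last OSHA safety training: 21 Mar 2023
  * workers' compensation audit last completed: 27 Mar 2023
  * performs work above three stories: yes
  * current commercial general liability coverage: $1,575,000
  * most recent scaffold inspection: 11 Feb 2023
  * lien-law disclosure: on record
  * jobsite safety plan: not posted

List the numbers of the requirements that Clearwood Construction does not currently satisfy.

1. OSHA safety training 176 days ago vs limit 120 → not met
2. workers' compensation audit 170 days ago vs limit 180 → met
3. jobsite safety plan absent → not met
4. condition 'performs work above three stories' holds; lien-law disclosure present → met
5. commercial general liability coverage $1,575,000 ≥ $1,475,000 → met
6. scaffold inspection 214 days ago vs limit 270 → met
7. condition 'handles asbestos abatement' does not hold → requirement n/a → met
8. contractor registration certificate absent → not met
Not met: 1, 3, 8

1, 3, 8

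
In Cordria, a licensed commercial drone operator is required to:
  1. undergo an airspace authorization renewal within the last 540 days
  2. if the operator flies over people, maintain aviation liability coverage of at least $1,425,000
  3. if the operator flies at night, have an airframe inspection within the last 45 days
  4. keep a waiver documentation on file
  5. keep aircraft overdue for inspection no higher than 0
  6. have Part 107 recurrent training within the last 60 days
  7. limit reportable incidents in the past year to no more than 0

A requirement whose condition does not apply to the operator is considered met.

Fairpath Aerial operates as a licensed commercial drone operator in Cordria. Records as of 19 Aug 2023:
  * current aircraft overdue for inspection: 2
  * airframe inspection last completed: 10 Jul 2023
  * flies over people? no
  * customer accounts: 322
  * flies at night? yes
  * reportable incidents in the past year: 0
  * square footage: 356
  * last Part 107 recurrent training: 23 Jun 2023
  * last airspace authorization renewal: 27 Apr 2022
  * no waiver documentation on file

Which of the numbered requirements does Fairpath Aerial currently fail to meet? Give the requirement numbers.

4, 5

1. airspace authorization renewal 479 days ago vs limit 540 → met
2. condition 'flies over people' does not hold → requirement n/a → met
3. condition 'flies at night' holds; airframe inspection 40 days ago vs limit 45 → met
4. waiver documentation absent → not met
5. aircraft overdue for inspection 2 > 0 → not met
6. Part 107 recurrent training 57 days ago vs limit 60 → met
7. reportable incidents in the past year 0 ≤ 0 → met
Not met: 4, 5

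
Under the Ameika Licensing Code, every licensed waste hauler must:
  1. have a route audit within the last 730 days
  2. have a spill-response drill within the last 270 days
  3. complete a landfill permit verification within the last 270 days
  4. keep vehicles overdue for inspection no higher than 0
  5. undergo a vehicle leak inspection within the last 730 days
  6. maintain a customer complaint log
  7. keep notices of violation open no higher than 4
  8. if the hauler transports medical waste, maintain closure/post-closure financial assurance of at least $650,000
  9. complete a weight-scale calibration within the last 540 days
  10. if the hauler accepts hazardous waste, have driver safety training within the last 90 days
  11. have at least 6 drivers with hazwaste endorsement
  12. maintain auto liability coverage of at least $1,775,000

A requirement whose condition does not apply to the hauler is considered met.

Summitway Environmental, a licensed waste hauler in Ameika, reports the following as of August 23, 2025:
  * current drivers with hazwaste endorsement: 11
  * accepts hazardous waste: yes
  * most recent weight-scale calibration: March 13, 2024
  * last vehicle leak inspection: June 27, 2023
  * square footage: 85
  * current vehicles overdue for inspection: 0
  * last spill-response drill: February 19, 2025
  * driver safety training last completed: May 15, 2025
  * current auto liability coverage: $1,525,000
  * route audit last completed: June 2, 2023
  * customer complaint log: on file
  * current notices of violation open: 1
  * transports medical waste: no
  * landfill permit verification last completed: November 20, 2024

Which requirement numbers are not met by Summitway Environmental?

1, 3, 5, 10, 12

1. route audit 813 days ago vs limit 730 → not met
2. spill-response drill 185 days ago vs limit 270 → met
3. landfill permit verification 276 days ago vs limit 270 → not met
4. vehicles overdue for inspection 0 ≤ 0 → met
5. vehicle leak inspection 788 days ago vs limit 730 → not met
6. customer complaint log present → met
7. notices of violation open 1 ≤ 4 → met
8. condition 'transports medical waste' does not hold → requirement n/a → met
9. weight-scale calibration 528 days ago vs limit 540 → met
10. condition 'accepts hazardous waste' holds; driver safety training 100 days ago vs limit 90 → not met
11. drivers with hazwaste endorsement 11 ≥ 6 → met
12. auto liability coverage $1,525,000 < $1,775,000 → not met
Not met: 1, 3, 5, 10, 12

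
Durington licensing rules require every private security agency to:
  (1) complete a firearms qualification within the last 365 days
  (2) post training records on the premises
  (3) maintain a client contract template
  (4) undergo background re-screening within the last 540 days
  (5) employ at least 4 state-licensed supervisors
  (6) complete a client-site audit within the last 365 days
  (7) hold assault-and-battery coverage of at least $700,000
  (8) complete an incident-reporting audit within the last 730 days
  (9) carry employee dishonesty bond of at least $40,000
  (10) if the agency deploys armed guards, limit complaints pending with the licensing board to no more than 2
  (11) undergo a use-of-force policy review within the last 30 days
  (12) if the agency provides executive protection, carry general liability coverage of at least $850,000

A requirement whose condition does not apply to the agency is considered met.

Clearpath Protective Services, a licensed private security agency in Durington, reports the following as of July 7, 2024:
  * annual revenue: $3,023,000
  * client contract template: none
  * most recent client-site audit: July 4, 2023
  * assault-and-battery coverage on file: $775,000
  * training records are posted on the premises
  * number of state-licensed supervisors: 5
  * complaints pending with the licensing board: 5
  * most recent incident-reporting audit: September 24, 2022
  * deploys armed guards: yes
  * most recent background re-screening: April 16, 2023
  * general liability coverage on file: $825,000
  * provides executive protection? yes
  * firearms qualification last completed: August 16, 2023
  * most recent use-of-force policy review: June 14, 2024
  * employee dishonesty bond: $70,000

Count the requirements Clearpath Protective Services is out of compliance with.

4

1. firearms qualification 326 days ago vs limit 365 → met
2. training records present → met
3. client contract template absent → not met
4. background re-screening 448 days ago vs limit 540 → met
5. state-licensed supervisors 5 ≥ 4 → met
6. client-site audit 369 days ago vs limit 365 → not met
7. assault-and-battery coverage $775,000 ≥ $700,000 → met
8. incident-reporting audit 652 days ago vs limit 730 → met
9. employee dishonesty bond $70,000 ≥ $40,000 → met
10. condition 'deploys armed guards' holds; complaints pending with the licensing board 5 > 2 → not met
11. use-of-force policy review 23 days ago vs limit 30 → met
12. condition 'provides executive protection' holds; general liability coverage $825,000 < $850,000 → not met
Not met: 4 of 12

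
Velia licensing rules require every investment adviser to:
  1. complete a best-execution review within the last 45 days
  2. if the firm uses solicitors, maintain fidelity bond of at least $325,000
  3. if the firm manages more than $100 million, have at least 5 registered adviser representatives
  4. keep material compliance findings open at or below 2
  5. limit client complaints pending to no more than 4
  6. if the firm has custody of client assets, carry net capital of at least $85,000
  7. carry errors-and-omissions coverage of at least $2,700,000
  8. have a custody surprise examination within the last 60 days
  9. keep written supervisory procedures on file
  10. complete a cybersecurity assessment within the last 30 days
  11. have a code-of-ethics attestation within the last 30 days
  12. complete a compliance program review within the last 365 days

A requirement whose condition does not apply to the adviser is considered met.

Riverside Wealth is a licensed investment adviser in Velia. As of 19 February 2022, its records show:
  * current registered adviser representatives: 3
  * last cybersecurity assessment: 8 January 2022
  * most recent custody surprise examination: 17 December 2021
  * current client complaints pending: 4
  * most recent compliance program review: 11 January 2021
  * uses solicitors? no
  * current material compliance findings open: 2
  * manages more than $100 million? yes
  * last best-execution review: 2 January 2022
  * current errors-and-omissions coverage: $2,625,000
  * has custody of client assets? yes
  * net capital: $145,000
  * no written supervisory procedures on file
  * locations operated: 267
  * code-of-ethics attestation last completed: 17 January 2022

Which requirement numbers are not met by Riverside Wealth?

1. best-execution review 48 days ago vs limit 45 → not met
2. condition 'uses solicitors' does not hold → requirement n/a → met
3. condition 'manages more than $100 million' holds; registered adviser representatives 3 < 5 → not met
4. material compliance findings open 2 ≤ 2 → met
5. client complaints pending 4 ≤ 4 → met
6. condition 'has custody of client assets' holds; net capital $145,000 ≥ $85,000 → met
7. errors-and-omissions coverage $2,625,000 < $2,700,000 → not met
8. custody surprise examination 64 days ago vs limit 60 → not met
9. written supervisory procedures absent → not met
10. cybersecurity assessment 42 days ago vs limit 30 → not met
11. code-of-ethics attestation 33 days ago vs limit 30 → not met
12. compliance program review 404 days ago vs limit 365 → not met
Not met: 1, 3, 7, 8, 9, 10, 11, 12

1, 3, 7, 8, 9, 10, 11, 12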